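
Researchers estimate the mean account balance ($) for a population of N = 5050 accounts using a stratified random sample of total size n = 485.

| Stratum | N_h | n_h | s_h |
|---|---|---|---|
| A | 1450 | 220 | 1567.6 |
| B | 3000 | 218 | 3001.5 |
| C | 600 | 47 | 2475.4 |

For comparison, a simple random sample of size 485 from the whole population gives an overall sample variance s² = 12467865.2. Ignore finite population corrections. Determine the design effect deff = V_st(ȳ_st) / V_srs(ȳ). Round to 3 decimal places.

deff ≈ 0.675

V̂(ȳ_st) = Σ W_h² s_h²/n_h, with W_h = N_h/N and N = 5050:
  stratum A: (1450/5050)²·1567.6²/220 = 920.876
  stratum B: (3000/5050)²·3001.5²/218 = 14584.1
  stratum C: (600/5050)²·2475.4²/47 = 1840.4
V_st = 17345.4
V_srs = s²/n = 12467865.2/485 = 25706.9
deff = V_st / V_srs = 17345.4/25706.9 = 0.6747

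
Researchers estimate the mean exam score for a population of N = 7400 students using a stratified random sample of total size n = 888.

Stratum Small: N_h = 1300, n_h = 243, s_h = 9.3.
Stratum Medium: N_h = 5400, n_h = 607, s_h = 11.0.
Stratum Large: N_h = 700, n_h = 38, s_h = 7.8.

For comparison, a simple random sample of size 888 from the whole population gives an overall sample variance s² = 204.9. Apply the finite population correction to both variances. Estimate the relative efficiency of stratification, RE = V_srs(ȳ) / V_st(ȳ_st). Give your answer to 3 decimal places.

RE ≈ 1.740

V̂(ȳ_st) = Σ W_h² (1 − n_h/N_h) s_h²/n_h, with W_h = N_h/N and N = 7400:
  stratum Small: (1300/7400)²·(1 − 243/1300)·9.3²/243 = 0.0089313
  stratum Medium: (5400/7400)²·(1 − 607/5400)·11.0²/607 = 0.0942181
  stratum Large: (700/7400)²·(1 − 38/700)·7.8²/38 = 0.0135487
V_st = 0.116698
V_srs = (1 − 888/7400)·204.9/888 = 0.203054
Relative efficiency = V_srs / V_st = 0.203054/0.116698 = 1.7400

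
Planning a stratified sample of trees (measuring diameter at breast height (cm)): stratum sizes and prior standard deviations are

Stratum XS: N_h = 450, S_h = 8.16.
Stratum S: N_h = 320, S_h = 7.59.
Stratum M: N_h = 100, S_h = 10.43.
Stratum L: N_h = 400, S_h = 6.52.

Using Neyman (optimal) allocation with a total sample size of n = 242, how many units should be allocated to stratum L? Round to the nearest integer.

Neyman allocation: n_h = n · N_h S_h / Σ N_i S_i, with n = 242.
  stratum XS: N_h·S_h = 450·8.16 = 3672.00
  stratum S: N_h·S_h = 320·7.59 = 2428.80
  stratum M: N_h·S_h = 100·10.43 = 1043.00
  stratum L: N_h·S_h = 400·6.52 = 2608.00
Σ N_h S_h = 9751.80
n for stratum L = 242·2608.00/9751.80 = 64.720 → 65

65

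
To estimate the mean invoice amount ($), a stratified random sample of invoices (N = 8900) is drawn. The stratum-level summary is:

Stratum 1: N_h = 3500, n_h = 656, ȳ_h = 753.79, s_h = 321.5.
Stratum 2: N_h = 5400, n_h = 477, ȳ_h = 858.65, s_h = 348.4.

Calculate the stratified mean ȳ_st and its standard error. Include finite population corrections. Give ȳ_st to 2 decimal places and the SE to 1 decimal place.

ȳ_st = Σ W_h ȳ_h = (3500·753.79 + 5400·858.65)/8900 = 817.41292
V̂(ȳ_st) = Σ W_h² (1 − n_h/N_h) s_h²/n_h, with W_h = N_h/N and N = 8900:
  stratum 1: (3500/8900)²·(1 − 656/3500)·321.5²/656 = 19.8005
  stratum 2: (5400/8900)²·(1 − 477/5400)·348.4²/477 = 85.4046
V̂(ȳ_st) = 105.205
SE(ȳ_st) = √105.205 = 10.257

ȳ_st ≈ 817.41, SE ≈ 10.3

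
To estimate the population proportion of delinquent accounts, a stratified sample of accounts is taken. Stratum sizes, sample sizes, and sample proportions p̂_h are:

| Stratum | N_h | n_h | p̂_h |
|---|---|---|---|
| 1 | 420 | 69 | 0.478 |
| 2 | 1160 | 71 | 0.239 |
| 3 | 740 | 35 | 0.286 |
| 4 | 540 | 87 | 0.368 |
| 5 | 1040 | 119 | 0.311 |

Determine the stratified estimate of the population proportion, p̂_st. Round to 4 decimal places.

p̂_st ≈ 0.3107

N = 3900; stratum weights W_h = N_h/N.
p̂_st = Σ W_h p̂_h = (420·0.478 + 1160·0.239 + 740·0.286 + 540·0.368 + 1040·0.311)/3900 = 0.31072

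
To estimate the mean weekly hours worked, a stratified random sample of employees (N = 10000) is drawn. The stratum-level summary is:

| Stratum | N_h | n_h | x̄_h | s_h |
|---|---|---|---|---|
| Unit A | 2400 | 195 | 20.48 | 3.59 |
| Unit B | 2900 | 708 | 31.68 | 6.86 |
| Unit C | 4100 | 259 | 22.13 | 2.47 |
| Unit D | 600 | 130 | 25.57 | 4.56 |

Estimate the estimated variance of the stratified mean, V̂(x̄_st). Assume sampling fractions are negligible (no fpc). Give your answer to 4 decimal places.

V̂(x̄_st) ≈ 0.0139

V̂(x̄_st) = Σ W_h² s_h²/n_h, with W_h = N_h/N and N = 10000:
  stratum Unit A: (2400/10000)²·3.59²/195 = 0.00380695
  stratum Unit B: (2900/10000)²·6.86²/708 = 0.00558999
  stratum Unit C: (4100/10000)²·2.47²/259 = 0.0039597
  stratum Unit D: (600/10000)²·4.56²/130 = 0.000575823
V̂(x̄_st) = 0.0139325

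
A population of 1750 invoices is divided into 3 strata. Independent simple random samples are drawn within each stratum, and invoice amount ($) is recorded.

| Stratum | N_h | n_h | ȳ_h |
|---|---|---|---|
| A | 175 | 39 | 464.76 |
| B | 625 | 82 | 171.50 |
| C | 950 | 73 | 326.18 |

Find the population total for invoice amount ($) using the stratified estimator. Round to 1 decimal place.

τ̂_st ≈ 498391.5

τ̂_st = Σ N_h ȳ_h = 175·464.76 + 625·171.50 + 950·326.18 = 498391.5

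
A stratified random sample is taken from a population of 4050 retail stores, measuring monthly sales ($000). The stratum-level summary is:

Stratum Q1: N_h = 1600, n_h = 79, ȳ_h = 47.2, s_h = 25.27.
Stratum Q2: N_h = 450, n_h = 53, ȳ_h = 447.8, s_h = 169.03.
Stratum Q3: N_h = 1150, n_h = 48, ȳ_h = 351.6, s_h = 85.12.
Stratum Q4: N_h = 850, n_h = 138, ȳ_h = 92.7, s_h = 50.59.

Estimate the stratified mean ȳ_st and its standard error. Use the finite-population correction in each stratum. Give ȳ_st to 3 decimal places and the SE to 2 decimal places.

ȳ_st ≈ 187.695, SE ≈ 4.41

ȳ_st = Σ W_h ȳ_h = (1600·47.2 + 450·447.8 + 1150·351.6 + 850·92.7)/4050 = 187.69506
V̂(ȳ_st) = Σ W_h² (1 − n_h/N_h) s_h²/n_h, with W_h = N_h/N and N = 4050:
  stratum Q1: (1600/4050)²·(1 − 79/1600)·25.27²/79 = 1.19929
  stratum Q2: (450/4050)²·(1 − 53/450)·169.03²/53 = 5.87144
  stratum Q3: (1150/4050)²·(1 − 48/1150)·85.12²/48 = 11.6625
  stratum Q4: (850/4050)²·(1 − 138/850)·50.59²/138 = 0.684288
V̂(ȳ_st) = 19.4175
SE(ȳ_st) = √19.4175 = 4.40653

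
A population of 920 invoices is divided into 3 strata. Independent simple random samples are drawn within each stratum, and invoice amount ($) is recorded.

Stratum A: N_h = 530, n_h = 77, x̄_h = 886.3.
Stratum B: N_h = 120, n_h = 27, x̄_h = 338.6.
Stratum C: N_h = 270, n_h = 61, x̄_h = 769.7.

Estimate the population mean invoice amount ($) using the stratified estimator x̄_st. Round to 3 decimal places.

N = Σ N_h = 920. Stratum weights W_h = N_h/N.
x̄_st = (530·886.3 + 120·338.6 + 270·769.7) / 920 = 780.64130

x̄_st ≈ 780.641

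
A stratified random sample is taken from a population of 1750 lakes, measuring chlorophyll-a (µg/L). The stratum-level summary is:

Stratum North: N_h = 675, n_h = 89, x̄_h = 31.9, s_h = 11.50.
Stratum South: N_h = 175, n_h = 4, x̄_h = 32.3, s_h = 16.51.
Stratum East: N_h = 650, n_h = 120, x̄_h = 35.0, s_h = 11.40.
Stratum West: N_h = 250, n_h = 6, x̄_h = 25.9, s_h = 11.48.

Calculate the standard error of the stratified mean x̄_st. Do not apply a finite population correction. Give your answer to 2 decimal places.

V̂(x̄_st) = Σ W_h² s_h²/n_h, with W_h = N_h/N and N = 1750:
  stratum North: (675/1750)²·11.50²/89 = 0.221074
  stratum South: (175/1750)²·16.51²/4 = 0.68145
  stratum East: (650/1750)²·11.40²/120 = 0.14941
  stratum West: (250/1750)²·11.48²/6 = 0.448267
V̂(x̄_st) = 1.5002
SE(x̄_st) = √1.5002 = 1.22483

SE(x̄_st) ≈ 1.22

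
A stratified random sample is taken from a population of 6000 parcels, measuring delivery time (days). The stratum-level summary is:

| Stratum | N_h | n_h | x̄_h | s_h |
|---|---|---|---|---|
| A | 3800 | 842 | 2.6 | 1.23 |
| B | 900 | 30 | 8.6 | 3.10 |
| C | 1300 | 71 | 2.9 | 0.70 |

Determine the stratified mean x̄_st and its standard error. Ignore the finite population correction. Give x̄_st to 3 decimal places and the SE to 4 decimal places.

x̄_st ≈ 3.565, SE ≈ 0.0908

x̄_st = Σ W_h x̄_h = (3800·2.6 + 900·8.6 + 1300·2.9)/6000 = 3.56500
V̂(x̄_st) = Σ W_h² s_h²/n_h, with W_h = N_h/N and N = 6000:
  stratum A: (3800/6000)²·1.23²/842 = 0.000720714
  stratum B: (900/6000)²·3.10²/30 = 0.0072075
  stratum C: (1300/6000)²·0.70²/71 = 0.000323983
V̂(x̄_st) = 0.0082522
SE(x̄_st) = √0.0082522 = 0.0908416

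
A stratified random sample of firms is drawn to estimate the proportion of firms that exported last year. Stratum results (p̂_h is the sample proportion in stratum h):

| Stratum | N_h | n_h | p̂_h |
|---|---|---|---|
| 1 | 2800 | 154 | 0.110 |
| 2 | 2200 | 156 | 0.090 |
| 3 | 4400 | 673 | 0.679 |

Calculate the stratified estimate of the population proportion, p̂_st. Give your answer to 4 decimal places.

N = 9400; stratum weights W_h = N_h/N.
p̂_st = Σ W_h p̂_h = (2800·0.110 + 2200·0.090 + 4400·0.679)/9400 = 0.37166

p̂_st ≈ 0.3717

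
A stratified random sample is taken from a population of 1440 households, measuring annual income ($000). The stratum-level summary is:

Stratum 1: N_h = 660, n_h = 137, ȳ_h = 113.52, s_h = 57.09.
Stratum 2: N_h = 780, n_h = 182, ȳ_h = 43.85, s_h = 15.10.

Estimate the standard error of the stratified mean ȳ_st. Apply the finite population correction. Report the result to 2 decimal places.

V̂(ȳ_st) = Σ W_h² (1 − n_h/N_h) s_h²/n_h, with W_h = N_h/N and N = 1440:
  stratum 1: (660/1440)²·(1 − 137/660)·57.09²/137 = 3.96023
  stratum 2: (780/1440)²·(1 − 182/780)·15.10²/182 = 0.281808
V̂(ȳ_st) = 4.24204
SE(ȳ_st) = √4.24204 = 2.05962

SE(ȳ_st) ≈ 2.06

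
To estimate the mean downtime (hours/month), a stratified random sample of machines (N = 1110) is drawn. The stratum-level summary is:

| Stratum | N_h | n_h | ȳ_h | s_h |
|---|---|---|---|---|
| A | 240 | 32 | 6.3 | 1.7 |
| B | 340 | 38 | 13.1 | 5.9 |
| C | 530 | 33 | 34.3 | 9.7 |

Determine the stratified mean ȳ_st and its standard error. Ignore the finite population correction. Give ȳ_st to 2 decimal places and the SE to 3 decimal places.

ȳ_st ≈ 21.75, SE ≈ 0.860

ȳ_st = Σ W_h ȳ_h = (240·6.3 + 340·13.1 + 530·34.3)/1110 = 21.75225
V̂(ȳ_st) = Σ W_h² s_h²/n_h, with W_h = N_h/N and N = 1110:
  stratum A: (240/1110)²·1.7²/32 = 0.00422206
  stratum B: (340/1110)²·5.9²/38 = 0.0859473
  stratum C: (530/1110)²·9.7²/33 = 0.650033
V̂(ȳ_st) = 0.740202
SE(ȳ_st) = √0.740202 = 0.86035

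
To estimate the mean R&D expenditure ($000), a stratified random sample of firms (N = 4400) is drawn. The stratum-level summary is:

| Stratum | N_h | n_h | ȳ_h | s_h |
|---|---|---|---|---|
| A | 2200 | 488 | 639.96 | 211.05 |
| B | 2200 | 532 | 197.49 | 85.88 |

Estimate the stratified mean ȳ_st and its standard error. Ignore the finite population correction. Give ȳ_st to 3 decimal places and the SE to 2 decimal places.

ȳ_st ≈ 418.725, SE ≈ 5.13

ȳ_st = Σ W_h ȳ_h = (2200·639.96 + 2200·197.49)/4400 = 418.72500
V̂(ȳ_st) = Σ W_h² s_h²/n_h, with W_h = N_h/N and N = 4400:
  stratum A: (2200/4400)²·211.05²/488 = 22.8187
  stratum B: (2200/4400)²·85.88²/532 = 3.46587
V̂(ȳ_st) = 26.2846
SE(ȳ_st) = √26.2846 = 5.12685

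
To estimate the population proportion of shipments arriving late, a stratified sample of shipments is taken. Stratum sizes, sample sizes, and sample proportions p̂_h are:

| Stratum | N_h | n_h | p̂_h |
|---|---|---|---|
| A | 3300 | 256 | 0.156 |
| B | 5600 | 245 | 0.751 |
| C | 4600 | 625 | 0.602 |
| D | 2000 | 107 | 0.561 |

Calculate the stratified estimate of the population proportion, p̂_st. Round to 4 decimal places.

p̂_st ≈ 0.5556

N = 15500; stratum weights W_h = N_h/N.
p̂_st = Σ W_h p̂_h = (3300·0.156 + 5600·0.751 + 4600·0.602 + 2000·0.561)/15500 = 0.55559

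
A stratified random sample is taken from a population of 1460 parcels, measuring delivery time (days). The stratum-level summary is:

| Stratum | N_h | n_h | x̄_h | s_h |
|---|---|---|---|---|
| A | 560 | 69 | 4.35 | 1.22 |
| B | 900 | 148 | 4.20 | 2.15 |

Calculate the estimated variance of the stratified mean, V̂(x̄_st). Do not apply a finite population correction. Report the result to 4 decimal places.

V̂(x̄_st) ≈ 0.0150

V̂(x̄_st) = Σ W_h² s_h²/n_h, with W_h = N_h/N and N = 1460:
  stratum A: (560/1460)²·1.22²/69 = 0.00317352
  stratum B: (900/1460)²·2.15²/148 = 0.0118685
V̂(x̄_st) = 0.015042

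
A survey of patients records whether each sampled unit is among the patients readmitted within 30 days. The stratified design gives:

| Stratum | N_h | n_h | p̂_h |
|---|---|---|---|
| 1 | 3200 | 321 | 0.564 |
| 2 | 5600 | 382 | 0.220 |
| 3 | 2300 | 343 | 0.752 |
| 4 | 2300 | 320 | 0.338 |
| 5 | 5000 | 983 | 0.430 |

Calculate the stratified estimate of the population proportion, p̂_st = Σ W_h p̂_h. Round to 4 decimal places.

N = 18400; stratum weights W_h = N_h/N.
p̂_st = Σ W_h p̂_h = (3200·0.564 + 5600·0.220 + 2300·0.752 + 2300·0.338 + 5000·0.430)/18400 = 0.41814

p̂_st ≈ 0.4181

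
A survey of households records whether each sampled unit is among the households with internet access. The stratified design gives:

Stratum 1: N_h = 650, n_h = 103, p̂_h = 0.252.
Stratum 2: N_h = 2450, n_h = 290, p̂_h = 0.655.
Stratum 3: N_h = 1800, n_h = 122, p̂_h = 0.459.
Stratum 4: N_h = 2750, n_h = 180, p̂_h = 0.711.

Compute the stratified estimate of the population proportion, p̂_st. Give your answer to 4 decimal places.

N = 7650; stratum weights W_h = N_h/N.
p̂_st = Σ W_h p̂_h = (650·0.252 + 2450·0.655 + 1800·0.459 + 2750·0.711)/7650 = 0.59477

p̂_st ≈ 0.5948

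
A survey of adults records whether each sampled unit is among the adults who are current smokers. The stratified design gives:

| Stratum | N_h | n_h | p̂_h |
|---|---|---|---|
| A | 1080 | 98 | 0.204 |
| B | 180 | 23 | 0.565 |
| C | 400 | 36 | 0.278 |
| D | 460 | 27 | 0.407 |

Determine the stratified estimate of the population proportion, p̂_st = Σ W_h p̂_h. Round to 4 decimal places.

N = 2120; stratum weights W_h = N_h/N.
p̂_st = Σ W_h p̂_h = (1080·0.204 + 180·0.565 + 400·0.278 + 460·0.407)/2120 = 0.29266

p̂_st ≈ 0.2927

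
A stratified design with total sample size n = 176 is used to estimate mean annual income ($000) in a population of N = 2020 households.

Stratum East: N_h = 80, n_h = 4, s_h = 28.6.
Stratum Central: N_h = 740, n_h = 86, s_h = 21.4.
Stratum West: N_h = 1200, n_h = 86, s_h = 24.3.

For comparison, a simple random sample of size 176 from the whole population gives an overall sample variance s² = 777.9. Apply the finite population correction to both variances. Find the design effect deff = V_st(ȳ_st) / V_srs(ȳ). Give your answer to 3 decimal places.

deff ≈ 0.790

V̂(ȳ_st) = Σ W_h² (1 − n_h/N_h) s_h²/n_h, with W_h = N_h/N and N = 2020:
  stratum East: (80/2020)²·(1 − 4/80)·28.6²/4 = 0.3047
  stratum Central: (740/2020)²·(1 − 86/740)·21.4²/86 = 0.631591
  stratum West: (1200/2020)²·(1 − 86/1200)·24.3²/86 = 2.24946
V_st = 3.18575
V_srs = (1 − 176/2020)·777.9/176 = 4.03479
deff = V_st / V_srs = 3.18575/4.03479 = 0.7896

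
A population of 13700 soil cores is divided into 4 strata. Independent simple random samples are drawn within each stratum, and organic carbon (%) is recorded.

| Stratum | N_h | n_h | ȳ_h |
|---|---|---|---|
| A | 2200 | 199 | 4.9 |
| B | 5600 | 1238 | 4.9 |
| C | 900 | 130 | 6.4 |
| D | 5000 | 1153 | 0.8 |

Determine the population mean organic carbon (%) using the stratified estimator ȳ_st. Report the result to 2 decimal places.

ȳ_st ≈ 3.50

N = Σ N_h = 13700. Stratum weights W_h = N_h/N.
ȳ_st = (2200·4.9 + 5600·4.9 + 900·6.4 + 5000·0.8) / 13700 = 3.5022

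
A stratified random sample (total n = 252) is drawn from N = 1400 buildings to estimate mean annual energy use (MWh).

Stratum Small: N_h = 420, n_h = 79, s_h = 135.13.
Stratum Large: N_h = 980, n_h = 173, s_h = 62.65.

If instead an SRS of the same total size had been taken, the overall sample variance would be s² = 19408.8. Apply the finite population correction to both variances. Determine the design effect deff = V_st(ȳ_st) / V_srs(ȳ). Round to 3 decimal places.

deff ≈ 0.412

V̂(ȳ_st) = Σ W_h² (1 − n_h/N_h) s_h²/n_h, with W_h = N_h/N and N = 1400:
  stratum Small: (420/1400)²·(1 − 79/420)·135.13²/79 = 16.8898
  stratum Large: (980/1400)²·(1 − 173/980)·62.65²/173 = 9.1546
V_st = 26.0444
V_srs = (1 − 252/1400)·19408.8/252 = 63.1556
deff = V_st / V_srs = 26.0444/63.1556 = 0.4124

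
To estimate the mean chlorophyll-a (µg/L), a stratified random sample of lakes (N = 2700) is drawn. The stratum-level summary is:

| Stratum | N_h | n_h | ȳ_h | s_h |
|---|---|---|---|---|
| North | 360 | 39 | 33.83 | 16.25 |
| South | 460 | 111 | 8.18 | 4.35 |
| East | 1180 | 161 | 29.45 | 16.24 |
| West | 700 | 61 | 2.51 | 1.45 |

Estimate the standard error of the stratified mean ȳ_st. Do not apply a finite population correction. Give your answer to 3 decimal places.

V̂(ȳ_st) = Σ W_h² s_h²/n_h, with W_h = N_h/N and N = 2700:
  stratum North: (360/2700)²·16.25²/39 = 0.12037
  stratum South: (460/2700)²·4.35²/111 = 0.00494816
  stratum East: (1180/2700)²·16.24²/161 = 0.312883
  stratum West: (700/2700)²·1.45²/61 = 0.00231673
V̂(ȳ_st) = 0.440519
SE(ȳ_st) = √0.440519 = 0.663716

SE(ȳ_st) ≈ 0.664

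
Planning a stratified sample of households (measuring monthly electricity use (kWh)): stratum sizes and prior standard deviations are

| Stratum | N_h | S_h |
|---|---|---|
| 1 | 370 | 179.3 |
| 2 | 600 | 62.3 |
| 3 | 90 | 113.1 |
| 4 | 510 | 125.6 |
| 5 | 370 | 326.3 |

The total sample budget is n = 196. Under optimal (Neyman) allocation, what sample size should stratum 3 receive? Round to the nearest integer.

7

Neyman allocation: n_h = n · N_h S_h / Σ N_i S_i, with n = 196.
  stratum 1: N_h·S_h = 370·179.3 = 66341.00
  stratum 2: N_h·S_h = 600·62.3 = 37380.00
  stratum 3: N_h·S_h = 90·113.1 = 10179.00
  stratum 4: N_h·S_h = 510·125.6 = 64056.00
  stratum 5: N_h·S_h = 370·326.3 = 120731.00
Σ N_h S_h = 298687.00
n for stratum 3 = 196·10179.00/298687.00 = 6.680 → 7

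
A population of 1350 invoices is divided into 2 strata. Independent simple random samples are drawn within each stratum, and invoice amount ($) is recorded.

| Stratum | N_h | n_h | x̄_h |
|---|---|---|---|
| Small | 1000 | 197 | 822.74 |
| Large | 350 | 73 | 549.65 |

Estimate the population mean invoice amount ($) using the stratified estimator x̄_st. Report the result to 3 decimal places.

x̄_st ≈ 751.939

N = Σ N_h = 1350. Stratum weights W_h = N_h/N.
x̄_st = (1000·822.74 + 350·549.65) / 1350 = 751.93889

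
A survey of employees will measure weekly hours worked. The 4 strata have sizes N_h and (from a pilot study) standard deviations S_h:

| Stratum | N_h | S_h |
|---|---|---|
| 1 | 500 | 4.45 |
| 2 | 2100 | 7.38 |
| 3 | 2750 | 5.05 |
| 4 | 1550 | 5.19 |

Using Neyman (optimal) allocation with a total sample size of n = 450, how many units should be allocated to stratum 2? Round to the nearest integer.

Neyman allocation: n_h = n · N_h S_h / Σ N_i S_i, with n = 450.
  stratum 1: N_h·S_h = 500·4.45 = 2225.00
  stratum 2: N_h·S_h = 2100·7.38 = 15498.00
  stratum 3: N_h·S_h = 2750·5.05 = 13887.50
  stratum 4: N_h·S_h = 1550·5.19 = 8044.50
Σ N_h S_h = 39655.00
n for stratum 2 = 450·15498.00/39655.00 = 175.869 → 176

176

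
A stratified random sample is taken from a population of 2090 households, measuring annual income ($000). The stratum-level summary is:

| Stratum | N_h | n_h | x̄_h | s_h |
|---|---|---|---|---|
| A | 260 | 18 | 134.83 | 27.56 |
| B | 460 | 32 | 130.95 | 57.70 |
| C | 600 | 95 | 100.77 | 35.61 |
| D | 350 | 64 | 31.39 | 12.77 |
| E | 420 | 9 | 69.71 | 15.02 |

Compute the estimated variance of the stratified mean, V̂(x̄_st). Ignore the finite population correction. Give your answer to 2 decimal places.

V̂(x̄_st) = Σ W_h² s_h²/n_h, with W_h = N_h/N and N = 2090:
  stratum A: (260/2090)²·27.56²/18 = 0.65304
  stratum B: (460/2090)²·57.70²/32 = 5.03993
  stratum C: (600/2090)²·35.61²/95 = 1.1001
  stratum D: (350/2090)²·12.77²/64 = 0.0714571
  stratum E: (420/2090)²·15.02²/9 = 1.01229
V̂(x̄_st) = 7.87681

V̂(x̄_st) ≈ 7.88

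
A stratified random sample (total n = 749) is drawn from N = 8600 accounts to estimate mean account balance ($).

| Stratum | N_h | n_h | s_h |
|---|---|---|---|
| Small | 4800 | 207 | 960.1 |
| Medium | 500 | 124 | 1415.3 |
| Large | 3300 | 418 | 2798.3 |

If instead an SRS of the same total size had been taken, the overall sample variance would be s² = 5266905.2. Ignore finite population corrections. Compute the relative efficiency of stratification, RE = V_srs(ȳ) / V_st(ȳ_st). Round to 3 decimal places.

V̂(ȳ_st) = Σ W_h² s_h²/n_h, with W_h = N_h/N and N = 8600:
  stratum Small: (4800/8600)²·960.1²/207 = 1387.23
  stratum Medium: (500/8600)²·1415.3²/124 = 54.6032
  stratum Large: (3300/8600)²·2798.3²/418 = 2758.31
V_st = 4200.14
V_srs = s²/n = 5266905.2/749 = 7031.92
Relative efficiency = V_srs / V_st = 7031.92/4200.14 = 1.6742

RE ≈ 1.674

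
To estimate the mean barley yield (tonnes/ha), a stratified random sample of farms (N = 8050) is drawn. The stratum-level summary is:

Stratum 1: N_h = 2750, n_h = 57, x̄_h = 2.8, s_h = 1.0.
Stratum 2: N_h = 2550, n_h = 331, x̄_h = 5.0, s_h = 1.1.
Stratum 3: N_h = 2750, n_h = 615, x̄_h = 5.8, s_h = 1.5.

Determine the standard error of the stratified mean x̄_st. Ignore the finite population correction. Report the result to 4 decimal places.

V̂(x̄_st) = Σ W_h² s_h²/n_h, with W_h = N_h/N and N = 8050:
  stratum 1: (2750/8050)²·1.0²/57 = 0.00204738
  stratum 2: (2550/8050)²·1.1²/331 = 0.000366814
  stratum 3: (2750/8050)²·1.5²/615 = 0.000426954
V̂(x̄_st) = 0.00284115
SE(x̄_st) = √0.00284115 = 0.0533024

SE(x̄_st) ≈ 0.0533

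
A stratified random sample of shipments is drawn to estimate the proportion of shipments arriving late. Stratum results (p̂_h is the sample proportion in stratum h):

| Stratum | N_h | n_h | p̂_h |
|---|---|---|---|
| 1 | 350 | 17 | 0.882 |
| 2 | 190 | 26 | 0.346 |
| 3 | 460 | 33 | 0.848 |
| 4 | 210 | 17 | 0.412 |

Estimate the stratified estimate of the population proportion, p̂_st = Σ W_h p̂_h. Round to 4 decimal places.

N = 1210; stratum weights W_h = N_h/N.
p̂_st = Σ W_h p̂_h = (350·0.882 + 190·0.346 + 460·0.848 + 210·0.412)/1210 = 0.70334

p̂_st ≈ 0.7033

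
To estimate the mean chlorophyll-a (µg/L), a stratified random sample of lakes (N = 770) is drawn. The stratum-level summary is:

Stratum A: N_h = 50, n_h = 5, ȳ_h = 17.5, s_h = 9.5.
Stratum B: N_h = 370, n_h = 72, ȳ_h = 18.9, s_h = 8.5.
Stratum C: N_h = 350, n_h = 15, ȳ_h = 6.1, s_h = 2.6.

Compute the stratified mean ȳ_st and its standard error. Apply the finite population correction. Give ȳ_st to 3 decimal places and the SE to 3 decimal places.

ȳ_st ≈ 12.991, SE ≈ 0.587

ȳ_st = Σ W_h ȳ_h = (50·17.5 + 370·18.9 + 350·6.1)/770 = 12.99091
V̂(ȳ_st) = Σ W_h² (1 − n_h/N_h) s_h²/n_h, with W_h = N_h/N and N = 770:
  stratum A: (50/770)²·(1 − 5/50)·9.5²/5 = 0.0684981
  stratum B: (370/770)²·(1 − 72/370)·8.5²/72 = 0.186613
  stratum C: (350/770)²·(1 − 15/350)·2.6²/15 = 0.0891224
V̂(ȳ_st) = 0.344233
SE(ȳ_st) = √0.344233 = 0.586714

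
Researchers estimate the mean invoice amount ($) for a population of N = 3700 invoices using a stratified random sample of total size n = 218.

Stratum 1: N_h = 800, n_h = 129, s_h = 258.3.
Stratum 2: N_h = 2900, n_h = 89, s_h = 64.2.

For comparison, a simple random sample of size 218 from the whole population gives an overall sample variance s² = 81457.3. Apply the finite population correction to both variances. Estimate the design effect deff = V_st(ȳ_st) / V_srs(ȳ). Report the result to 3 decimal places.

deff ≈ 0.136

V̂(ȳ_st) = Σ W_h² (1 − n_h/N_h) s_h²/n_h, with W_h = N_h/N and N = 3700:
  stratum 1: (800/3700)²·(1 − 129/800)·258.3²/129 = 20.28
  stratum 2: (2900/3700)²·(1 − 89/2900)·64.2²/89 = 27.5763
V_st = 47.8563
V_srs = (1 − 218/3700)·81457.3/218 = 351.642
deff = V_st / V_srs = 47.8563/351.642 = 0.1361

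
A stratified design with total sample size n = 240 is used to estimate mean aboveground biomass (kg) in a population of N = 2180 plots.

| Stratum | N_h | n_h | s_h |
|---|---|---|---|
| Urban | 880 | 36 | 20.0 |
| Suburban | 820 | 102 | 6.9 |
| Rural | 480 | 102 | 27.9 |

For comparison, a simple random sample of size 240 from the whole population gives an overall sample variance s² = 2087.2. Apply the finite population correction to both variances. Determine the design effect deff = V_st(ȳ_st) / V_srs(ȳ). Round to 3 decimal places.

V̂(ȳ_st) = Σ W_h² (1 − n_h/N_h) s_h²/n_h, with W_h = N_h/N and N = 2180:
  stratum Urban: (880/2180)²·(1 − 36/880)·20.0²/36 = 1.73648
  stratum Suburban: (820/2180)²·(1 − 102/820)·6.9²/102 = 0.057826
  stratum Rural: (480/2180)²·(1 − 102/480)·27.9²/102 = 0.291359
V_st = 2.08566
V_srs = (1 − 240/2180)·2087.2/240 = 7.73924
deff = V_st / V_srs = 2.08566/7.73924 = 0.2695

deff ≈ 0.269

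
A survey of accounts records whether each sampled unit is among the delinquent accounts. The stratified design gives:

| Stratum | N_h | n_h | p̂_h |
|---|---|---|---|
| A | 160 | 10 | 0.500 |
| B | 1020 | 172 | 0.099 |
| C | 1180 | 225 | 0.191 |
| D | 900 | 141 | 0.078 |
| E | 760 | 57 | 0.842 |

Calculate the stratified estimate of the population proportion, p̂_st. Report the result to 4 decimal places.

p̂_st ≈ 0.2777

N = 4020; stratum weights W_h = N_h/N.
p̂_st = Σ W_h p̂_h = (160·0.500 + 1020·0.099 + 1180·0.191 + 900·0.078 + 760·0.842)/4020 = 0.27773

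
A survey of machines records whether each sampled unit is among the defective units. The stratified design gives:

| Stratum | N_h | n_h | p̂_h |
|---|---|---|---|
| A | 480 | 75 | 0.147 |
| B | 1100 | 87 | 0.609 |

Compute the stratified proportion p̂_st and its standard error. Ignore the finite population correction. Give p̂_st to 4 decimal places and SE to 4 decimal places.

p̂_st ≈ 0.4686, SE ≈ 0.0387

N = 1580; stratum weights W_h = N_h/N.
p̂_st = Σ W_h p̂_h = (480·0.147 + 1100·0.609)/1580 = 0.46865
V̂(p̂_st) = Σ W_h² p̂_h(1−p̂_h)/(n_h−1):
  stratum A: (480/1580)²·0.147·0.853/74 = 0.000156388
  stratum B: (1100/1580)²·0.609·0.391/86 = 0.00134204
V̂(p̂_st) = 0.00149843; SE = √V̂ = 0.0387096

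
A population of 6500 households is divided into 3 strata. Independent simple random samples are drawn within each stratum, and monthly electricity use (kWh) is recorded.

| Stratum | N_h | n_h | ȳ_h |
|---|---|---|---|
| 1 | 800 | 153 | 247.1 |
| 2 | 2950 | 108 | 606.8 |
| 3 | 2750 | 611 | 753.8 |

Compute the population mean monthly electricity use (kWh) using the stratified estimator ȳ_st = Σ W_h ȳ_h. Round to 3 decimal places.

N = Σ N_h = 6500. Stratum weights W_h = N_h/N.
ȳ_st = (800·247.1 + 2950·606.8 + 2750·753.8) / 6500 = 624.72154

ȳ_st ≈ 624.722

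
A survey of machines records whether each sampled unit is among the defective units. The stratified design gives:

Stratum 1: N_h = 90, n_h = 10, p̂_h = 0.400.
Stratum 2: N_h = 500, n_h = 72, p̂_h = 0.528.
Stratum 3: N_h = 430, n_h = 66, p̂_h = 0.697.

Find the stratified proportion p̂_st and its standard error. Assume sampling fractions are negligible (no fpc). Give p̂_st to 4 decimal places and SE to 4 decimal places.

N = 1020; stratum weights W_h = N_h/N.
p̂_st = Σ W_h p̂_h = (90·0.400 + 500·0.528 + 430·0.697)/1020 = 0.58795
V̂(p̂_st) = Σ W_h² p̂_h(1−p̂_h)/(n_h−1):
  stratum 1: (90/1020)²·0.400·0.600/9 = 0.000207612
  stratum 2: (500/1020)²·0.528·0.472/71 = 0.000843446
  stratum 3: (430/1020)²·0.697·0.303/65 = 0.000577429
V̂(p̂_st) = 0.00162849; SE = √V̂ = 0.0403545

p̂_st ≈ 0.5880, SE ≈ 0.0404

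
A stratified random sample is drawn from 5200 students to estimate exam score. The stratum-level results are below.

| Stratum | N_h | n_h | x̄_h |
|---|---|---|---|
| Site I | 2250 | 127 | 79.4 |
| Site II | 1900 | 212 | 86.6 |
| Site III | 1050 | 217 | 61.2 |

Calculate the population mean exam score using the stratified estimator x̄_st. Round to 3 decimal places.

N = Σ N_h = 5200. Stratum weights W_h = N_h/N.
x̄_st = (2250·79.4 + 1900·86.6 + 1050·61.2) / 5200 = 78.35577

x̄_st ≈ 78.356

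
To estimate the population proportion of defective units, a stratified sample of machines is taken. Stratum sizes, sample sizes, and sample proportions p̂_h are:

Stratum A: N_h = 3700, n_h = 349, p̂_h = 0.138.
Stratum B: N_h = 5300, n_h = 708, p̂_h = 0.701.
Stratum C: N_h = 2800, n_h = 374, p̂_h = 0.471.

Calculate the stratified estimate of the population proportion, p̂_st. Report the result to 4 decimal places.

N = 11800; stratum weights W_h = N_h/N.
p̂_st = Σ W_h p̂_h = (3700·0.138 + 5300·0.701 + 2800·0.471)/11800 = 0.46989

p̂_st ≈ 0.4699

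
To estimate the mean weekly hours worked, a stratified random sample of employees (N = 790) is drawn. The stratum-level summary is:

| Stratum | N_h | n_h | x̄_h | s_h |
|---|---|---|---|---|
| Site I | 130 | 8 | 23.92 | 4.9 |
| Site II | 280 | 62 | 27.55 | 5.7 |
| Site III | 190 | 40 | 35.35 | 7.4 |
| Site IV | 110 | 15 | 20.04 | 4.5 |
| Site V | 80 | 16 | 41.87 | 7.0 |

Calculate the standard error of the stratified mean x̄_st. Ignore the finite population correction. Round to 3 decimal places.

SE(x̄_st) ≈ 0.533

V̂(x̄_st) = Σ W_h² s_h²/n_h, with W_h = N_h/N and N = 790:
  stratum Site I: (130/790)²·4.9²/8 = 0.0812708
  stratum Site II: (280/790)²·5.7²/62 = 0.0658294
  stratum Site III: (190/790)²·7.4²/40 = 0.0791875
  stratum Site IV: (110/790)²·4.5²/15 = 0.0261737
  stratum Site V: (80/790)²·7.0²/16 = 0.0314052
V̂(x̄_st) = 0.283867
SE(x̄_st) = √0.283867 = 0.532791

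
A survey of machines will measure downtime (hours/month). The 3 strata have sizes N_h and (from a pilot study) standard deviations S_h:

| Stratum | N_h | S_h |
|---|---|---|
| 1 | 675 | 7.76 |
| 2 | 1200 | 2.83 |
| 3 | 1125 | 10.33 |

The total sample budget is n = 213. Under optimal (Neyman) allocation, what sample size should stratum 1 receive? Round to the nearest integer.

Neyman allocation: n_h = n · N_h S_h / Σ N_i S_i, with n = 213.
  stratum 1: N_h·S_h = 675·7.76 = 5238.00
  stratum 2: N_h·S_h = 1200·2.83 = 3396.00
  stratum 3: N_h·S_h = 1125·10.33 = 11621.25
Σ N_h S_h = 20255.25
n for stratum 1 = 213·5238.00/20255.25 = 55.082 → 55

55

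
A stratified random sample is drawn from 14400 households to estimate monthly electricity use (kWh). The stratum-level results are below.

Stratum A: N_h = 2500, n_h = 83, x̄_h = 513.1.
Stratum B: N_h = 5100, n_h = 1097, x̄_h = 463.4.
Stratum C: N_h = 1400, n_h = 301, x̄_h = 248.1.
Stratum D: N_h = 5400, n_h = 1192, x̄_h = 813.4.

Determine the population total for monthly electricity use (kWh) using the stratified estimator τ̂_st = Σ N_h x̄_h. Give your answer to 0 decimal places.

τ̂_st ≈ 8385790

τ̂_st = Σ N_h x̄_h = 2500·513.1 + 5100·463.4 + 1400·248.1 + 5400·813.4 = 8385790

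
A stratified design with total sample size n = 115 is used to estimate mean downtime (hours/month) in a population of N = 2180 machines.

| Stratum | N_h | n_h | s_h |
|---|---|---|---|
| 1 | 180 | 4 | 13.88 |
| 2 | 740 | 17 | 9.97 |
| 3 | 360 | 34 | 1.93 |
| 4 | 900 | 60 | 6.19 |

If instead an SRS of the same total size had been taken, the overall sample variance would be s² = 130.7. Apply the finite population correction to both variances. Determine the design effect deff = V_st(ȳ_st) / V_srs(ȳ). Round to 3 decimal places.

V̂(ȳ_st) = Σ W_h² (1 − n_h/N_h) s_h²/n_h, with W_h = N_h/N and N = 2180:
  stratum 1: (180/2180)²·(1 − 4/180)·13.88²/4 = 0.321064
  stratum 2: (740/2180)²·(1 − 17/740)·9.97²/17 = 0.658261
  stratum 3: (360/2180)²·(1 − 34/360)·1.93²/34 = 0.00270547
  stratum 4: (900/2180)²·(1 − 60/900)·6.19²/60 = 0.101587
V_st = 1.08362
V_srs = (1 − 115/2180)·130.7/115 = 1.07657
deff = V_st / V_srs = 1.08362/1.07657 = 1.0065

deff ≈ 1.007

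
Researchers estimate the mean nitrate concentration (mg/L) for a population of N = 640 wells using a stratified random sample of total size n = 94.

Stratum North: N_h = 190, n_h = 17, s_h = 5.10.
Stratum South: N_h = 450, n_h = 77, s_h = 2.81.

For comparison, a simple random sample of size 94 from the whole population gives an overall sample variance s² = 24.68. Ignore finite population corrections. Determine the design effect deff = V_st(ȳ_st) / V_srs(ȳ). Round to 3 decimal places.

deff ≈ 0.707

V̂(ȳ_st) = Σ W_h² s_h²/n_h, with W_h = N_h/N and N = 640:
  stratum North: (190/640)²·5.10²/17 = 0.134846
  stratum South: (450/640)²·2.81²/77 = 0.0506976
V_st = 0.185544
V_srs = s²/n = 24.68/94 = 0.262553
deff = V_st / V_srs = 0.185544/0.262553 = 0.7067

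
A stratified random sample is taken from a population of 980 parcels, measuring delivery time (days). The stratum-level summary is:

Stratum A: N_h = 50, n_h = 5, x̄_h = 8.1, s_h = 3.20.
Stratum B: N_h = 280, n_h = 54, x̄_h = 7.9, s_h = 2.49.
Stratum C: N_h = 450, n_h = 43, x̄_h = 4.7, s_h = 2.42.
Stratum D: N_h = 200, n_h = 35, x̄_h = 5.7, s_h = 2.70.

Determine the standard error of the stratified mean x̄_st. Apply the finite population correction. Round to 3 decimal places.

SE(x̄_st) ≈ 0.213

V̂(x̄_st) = Σ W_h² (1 − n_h/N_h) s_h²/n_h, with W_h = N_h/N and N = 980:
  stratum A: (50/980)²·(1 − 5/50)·3.20²/5 = 0.004798
  stratum B: (280/980)²·(1 − 54/280)·2.49²/54 = 0.00756518
  stratum C: (450/980)²·(1 − 43/450)·2.42²/43 = 0.0259727
  stratum D: (200/980)²·(1 − 35/200)·2.70²/35 = 0.00715684
V̂(x̄_st) = 0.0454927
SE(x̄_st) = √0.0454927 = 0.21329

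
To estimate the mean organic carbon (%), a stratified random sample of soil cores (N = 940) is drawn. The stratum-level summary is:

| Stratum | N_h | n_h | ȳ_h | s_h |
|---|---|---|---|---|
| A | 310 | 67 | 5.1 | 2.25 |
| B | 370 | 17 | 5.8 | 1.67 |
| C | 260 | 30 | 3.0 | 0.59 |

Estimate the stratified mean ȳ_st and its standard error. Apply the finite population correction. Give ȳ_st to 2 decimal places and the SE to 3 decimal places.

ȳ_st = Σ W_h ȳ_h = (310·5.1 + 370·5.8 + 260·3.0)/940 = 4.79468
V̂(ȳ_st) = Σ W_h² (1 − n_h/N_h) s_h²/n_h, with W_h = N_h/N and N = 940:
  stratum A: (310/940)²·(1 − 67/310)·2.25²/67 = 0.00644173
  stratum B: (370/940)²·(1 − 17/370)·1.67²/17 = 0.0242496
  stratum C: (260/940)²·(1 − 30/260)·0.59²/30 = 0.000785287
V̂(ȳ_st) = 0.0314766
SE(ȳ_st) = √0.0314766 = 0.177417

ȳ_st ≈ 4.79, SE ≈ 0.177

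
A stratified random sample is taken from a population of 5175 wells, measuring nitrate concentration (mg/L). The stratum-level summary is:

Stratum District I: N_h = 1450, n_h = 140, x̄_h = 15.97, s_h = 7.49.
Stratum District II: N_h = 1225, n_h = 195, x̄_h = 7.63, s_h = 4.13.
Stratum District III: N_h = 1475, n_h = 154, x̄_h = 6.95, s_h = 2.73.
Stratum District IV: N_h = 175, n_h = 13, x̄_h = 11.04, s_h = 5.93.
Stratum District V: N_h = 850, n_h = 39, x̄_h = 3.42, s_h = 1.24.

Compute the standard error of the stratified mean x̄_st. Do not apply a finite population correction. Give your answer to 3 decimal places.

V̂(x̄_st) = Σ W_h² s_h²/n_h, with W_h = N_h/N and N = 5175:
  stratum District I: (1450/5175)²·7.49²/140 = 0.0314594
  stratum District II: (1225/5175)²·4.13²/195 = 0.00490136
  stratum District III: (1475/5175)²·2.73²/154 = 0.00393159
  stratum District IV: (175/5175)²·5.93²/13 = 0.0030933
  stratum District V: (850/5175)²·1.24²/39 = 0.00106364
V̂(x̄_st) = 0.0444493
SE(x̄_st) = √0.0444493 = 0.21083

SE(x̄_st) ≈ 0.211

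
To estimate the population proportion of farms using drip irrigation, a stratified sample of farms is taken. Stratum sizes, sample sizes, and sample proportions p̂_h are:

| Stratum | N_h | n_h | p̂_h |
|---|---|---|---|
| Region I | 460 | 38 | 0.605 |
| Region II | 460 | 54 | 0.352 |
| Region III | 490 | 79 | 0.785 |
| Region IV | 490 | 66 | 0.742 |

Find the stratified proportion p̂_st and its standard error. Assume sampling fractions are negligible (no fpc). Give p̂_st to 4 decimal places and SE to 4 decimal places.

N = 1900; stratum weights W_h = N_h/N.
p̂_st = Σ W_h p̂_h = (460·0.605 + 460·0.352 + 490·0.785 + 490·0.742)/1900 = 0.62550
V̂(p̂_st) = Σ W_h² p̂_h(1−p̂_h)/(n_h−1):
  stratum Region I: (460/1900)²·0.605·0.395/37 = 0.000378581
  stratum Region II: (460/1900)²·0.352·0.648/53 = 0.000252261
  stratum Region III: (490/1900)²·0.785·0.215/78 = 0.000143912
  stratum Region IV: (490/1900)²·0.742·0.258/65 = 0.000195882
V̂(p̂_st) = 0.000970637; SE = √V̂ = 0.0311551

p̂_st ≈ 0.6255, SE ≈ 0.0312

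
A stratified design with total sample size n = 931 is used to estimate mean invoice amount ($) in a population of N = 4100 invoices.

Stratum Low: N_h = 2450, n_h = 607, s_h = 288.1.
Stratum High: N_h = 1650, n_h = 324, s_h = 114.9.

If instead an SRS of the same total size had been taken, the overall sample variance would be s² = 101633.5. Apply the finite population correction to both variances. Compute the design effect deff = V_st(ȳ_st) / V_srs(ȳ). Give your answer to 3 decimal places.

deff ≈ 0.498

V̂(ȳ_st) = Σ W_h² (1 − n_h/N_h) s_h²/n_h, with W_h = N_h/N and N = 4100:
  stratum Low: (2450/4100)²·(1 − 607/2450)·288.1²/607 = 36.7301
  stratum High: (1650/4100)²·(1 − 324/1650)·114.9²/324 = 5.30341
V_st = 42.0335
V_srs = (1 − 931/4100)·101633.5/931 = 84.3773
deff = V_st / V_srs = 42.0335/84.3773 = 0.4982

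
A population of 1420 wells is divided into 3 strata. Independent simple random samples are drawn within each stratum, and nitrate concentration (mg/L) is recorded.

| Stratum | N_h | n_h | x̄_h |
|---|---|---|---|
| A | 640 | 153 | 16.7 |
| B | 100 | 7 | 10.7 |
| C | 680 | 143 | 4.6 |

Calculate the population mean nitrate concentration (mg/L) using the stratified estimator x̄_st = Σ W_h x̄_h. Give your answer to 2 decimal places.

N = Σ N_h = 1420. Stratum weights W_h = N_h/N.
x̄_st = (640·16.7 + 100·10.7 + 680·4.6) / 1420 = 10.4831

x̄_st ≈ 10.48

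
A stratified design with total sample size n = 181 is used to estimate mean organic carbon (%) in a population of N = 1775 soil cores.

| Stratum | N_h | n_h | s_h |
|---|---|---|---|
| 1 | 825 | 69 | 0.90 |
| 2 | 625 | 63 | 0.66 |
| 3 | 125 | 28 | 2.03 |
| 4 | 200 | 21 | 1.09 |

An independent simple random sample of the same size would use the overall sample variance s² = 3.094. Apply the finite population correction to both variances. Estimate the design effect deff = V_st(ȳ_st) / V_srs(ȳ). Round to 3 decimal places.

deff ≈ 0.280

V̂(ȳ_st) = Σ W_h² (1 − n_h/N_h) s_h²/n_h, with W_h = N_h/N and N = 1775:
  stratum 1: (825/1775)²·(1 − 69/825)·0.90²/69 = 0.00232389
  stratum 2: (625/1775)²·(1 − 63/625)·0.66²/63 = 0.000770845
  stratum 3: (125/1775)²·(1 − 28/125)·2.03²/28 = 0.000566395
  stratum 4: (200/1775)²·(1 − 21/200)·1.09²/21 = 0.000642865
V_st = 0.00430399
V_srs = (1 − 181/1775)·3.094/181 = 0.0153508
deff = V_st / V_srs = 0.00430399/0.0153508 = 0.2804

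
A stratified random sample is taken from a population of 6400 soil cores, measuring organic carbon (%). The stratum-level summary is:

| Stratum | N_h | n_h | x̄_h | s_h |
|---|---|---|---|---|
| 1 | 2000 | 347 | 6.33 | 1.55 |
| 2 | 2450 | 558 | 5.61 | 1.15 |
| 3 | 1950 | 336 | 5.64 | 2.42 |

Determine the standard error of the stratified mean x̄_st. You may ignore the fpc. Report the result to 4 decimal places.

V̂(x̄_st) = Σ W_h² s_h²/n_h, with W_h = N_h/N and N = 6400:
  stratum 1: (2000/6400)²·1.55²/347 = 0.000676136
  stratum 2: (2450/6400)²·1.15²/558 = 0.000347323
  stratum 3: (1950/6400)²·2.42²/336 = 0.00161808
V̂(x̄_st) = 0.00264154
SE(x̄_st) = √0.00264154 = 0.0513959

SE(x̄_st) ≈ 0.0514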